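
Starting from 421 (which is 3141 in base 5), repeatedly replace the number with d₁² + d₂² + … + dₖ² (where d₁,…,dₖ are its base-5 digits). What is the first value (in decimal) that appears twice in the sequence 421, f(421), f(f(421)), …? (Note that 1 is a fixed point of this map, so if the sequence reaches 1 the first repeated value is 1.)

1

421 = (3,1,4,1)_5 → 3² + 1² + 4² + 1² = 9 + 1 + 16 + 1 = 27
27 = (1,0,2)_5 → 1² + 0² + 2² = 1 + 0 + 4 = 5
5 = (1,0)_5 → 1² + 0² = 1 + 0 = 1  — reached the fixed point 1.
1 → 1, so 1 is the first repeated value.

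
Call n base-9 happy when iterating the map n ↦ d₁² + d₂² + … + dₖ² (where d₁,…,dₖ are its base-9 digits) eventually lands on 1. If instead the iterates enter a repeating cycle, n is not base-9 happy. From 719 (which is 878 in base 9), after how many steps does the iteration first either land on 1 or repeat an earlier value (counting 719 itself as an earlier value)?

719 = (8,7,8)_9 → 8² + 7² + 8² = 177
177 = (2,1,6)_9 → 2² + 1² + 6² = 41
41 = (4,5)_9 → 4² + 5² = 41  — 41 repeats.
That took 3 steps.

3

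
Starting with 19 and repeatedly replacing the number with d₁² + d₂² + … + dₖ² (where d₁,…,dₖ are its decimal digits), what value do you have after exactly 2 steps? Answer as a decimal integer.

19 → 1² + 9² = 82
82 → 8² + 2² = 68

68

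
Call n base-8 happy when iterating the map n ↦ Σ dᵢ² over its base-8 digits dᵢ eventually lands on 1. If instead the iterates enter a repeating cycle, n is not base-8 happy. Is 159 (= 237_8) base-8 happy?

159 = (2,3,7)_8 → 2² + 3² + 7² = 62
62 = (7,6)_8 → 7² + 6² = 85
85 = (1,2,5)_8 → 1² + 2² + 5² = 30
30 = (3,6)_8 → 3² + 6² = 45
45 = (5,5)_8 → 5² + 5² = 50
50 = (6,2)_8 → 6² + 2² = 40
40 = (5,0)_8 → 5² + 0² = 25
25 = (3,1)_8 → 3² + 1² = 10
10 = (1,2)_8 → 1² + 2² = 5
5 = (5)_8 → 5² = 25  — 25 already seen; the sequence cycles without reaching 1.

not base-8 happy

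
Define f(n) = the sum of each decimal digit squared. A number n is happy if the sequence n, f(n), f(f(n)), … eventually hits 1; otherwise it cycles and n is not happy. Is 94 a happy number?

happy

94 → 9² + 4² = 81 + 16 = 97
97 → 9² + 7² = 81 + 49 = 130
130 → 1² + 3² + 0² = 1 + 9 + 0 = 10
10 → 1² + 0² = 1 + 0 = 1  — reached 1.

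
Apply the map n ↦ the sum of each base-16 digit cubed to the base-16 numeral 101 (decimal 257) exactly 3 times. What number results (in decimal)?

257 = (1,0,1)_16 → 1³ + 0³ + 1³ = 2
2 = (2)_16 → 2³ = 8
8 = (8)_16 → 8³ = 512

512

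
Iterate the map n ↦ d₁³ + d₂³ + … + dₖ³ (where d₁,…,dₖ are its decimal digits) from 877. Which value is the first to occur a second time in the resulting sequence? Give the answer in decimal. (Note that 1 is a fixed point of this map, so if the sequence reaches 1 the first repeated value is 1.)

1

877 → 8³ + 7³ + 7³ = 512 + 343 + 343 = 1198
1198 → 1³ + 1³ + 9³ + 8³ = 1 + 1 + 729 + 512 = 1243
1243 → 1³ + 2³ + 4³ + 3³ = 1 + 8 + 64 + 27 = 100
100 → 1³ + 0³ + 0³ = 1 + 0 + 0 = 1  — reached the fixed point 1.
1 → 1, so 1 is the first repeated value.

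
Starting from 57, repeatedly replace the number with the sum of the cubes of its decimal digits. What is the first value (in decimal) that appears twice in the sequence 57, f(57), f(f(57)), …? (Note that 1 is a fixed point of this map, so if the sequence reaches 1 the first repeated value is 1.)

57 → 5³ + 7³ = 468
468 → 4³ + 6³ + 8³ = 792
792 → 7³ + 9³ + 2³ = 1080
1080 → 1³ + 0³ + 8³ + 0³ = 513
513 → 5³ + 1³ + 3³ = 153
153 → 1³ + 5³ + 3³ = 153  — 153 already appeared earlier.

153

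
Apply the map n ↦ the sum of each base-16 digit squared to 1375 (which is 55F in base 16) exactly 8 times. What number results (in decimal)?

16

1375 = (5,5,15)_16 → 5² + 5² + 15² = 275
275 = (1,1,3)_16 → 1² + 1² + 3² = 11
11 = (11)_16 → 11² = 121
121 = (7,9)_16 → 7² + 9² = 130
130 = (8,2)_16 → 8² + 2² = 68
68 = (4,4)_16 → 4² + 4² = 32
32 = (2,0)_16 → 2² + 0² = 4
4 = (4)_16 → 4² = 16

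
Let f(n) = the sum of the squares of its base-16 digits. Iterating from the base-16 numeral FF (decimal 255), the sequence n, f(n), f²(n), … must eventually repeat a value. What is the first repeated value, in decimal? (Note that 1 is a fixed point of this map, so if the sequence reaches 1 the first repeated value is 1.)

255 = (15,15)_16 → 15² + 15² = 450
450 = (1,12,2)_16 → 1² + 12² + 2² = 149
149 = (9,5)_16 → 9² + 5² = 106
106 = (6,10)_16 → 6² + 10² = 136
136 = (8,8)_16 → 8² + 8² = 128
128 = (8,0)_16 → 8² + 0² = 64
64 = (4,0)_16 → 4² + 0² = 16
16 = (1,0)_16 → 1² + 0² = 1  — reached the fixed point 1.
1 → 1, so 1 is the first repeated value.

1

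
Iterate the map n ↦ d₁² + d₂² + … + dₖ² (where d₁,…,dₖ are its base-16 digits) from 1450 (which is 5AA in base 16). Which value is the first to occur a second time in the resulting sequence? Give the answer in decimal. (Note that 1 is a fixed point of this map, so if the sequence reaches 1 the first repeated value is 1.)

1450 = (5,10,10)_16 → 5² + 10² + 10² = 25 + 100 + 100 = 225
225 = (14,1)_16 → 14² + 1² = 196 + 1 = 197
197 = (12,5)_16 → 12² + 5² = 144 + 25 = 169
169 = (10,9)_16 → 10² + 9² = 100 + 81 = 181
181 = (11,5)_16 → 11² + 5² = 121 + 25 = 146
146 = (9,2)_16 → 9² + 2² = 81 + 4 = 85
85 = (5,5)_16 → 5² + 5² = 25 + 25 = 50
50 = (3,2)_16 → 3² + 2² = 9 + 4 = 13
13 = (13)_16 → 13² = 169  — 169 already appeared earlier.

169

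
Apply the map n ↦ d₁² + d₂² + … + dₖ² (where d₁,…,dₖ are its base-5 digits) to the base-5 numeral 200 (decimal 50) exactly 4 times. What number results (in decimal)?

50 = (2,0,0)_5 → 2² + 0² + 0² = 4
4 = (4)_5 → 4² = 16
16 = (3,1)_5 → 3² + 1² = 10
10 = (2,0)_5 → 2² + 0² = 4

4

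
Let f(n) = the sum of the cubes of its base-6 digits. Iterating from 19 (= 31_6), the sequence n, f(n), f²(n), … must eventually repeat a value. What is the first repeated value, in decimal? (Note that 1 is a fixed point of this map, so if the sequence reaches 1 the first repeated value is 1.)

28

19 = (3,1)_6 → 3³ + 1³ = 28
28 = (4,4)_6 → 4³ + 4³ = 128
128 = (3,3,2)_6 → 3³ + 3³ + 2³ = 62
62 = (1,4,2)_6 → 1³ + 4³ + 2³ = 73
73 = (2,0,1)_6 → 2³ + 0³ + 1³ = 9
9 = (1,3)_6 → 1³ + 3³ = 28  — 28 already appeared earlier.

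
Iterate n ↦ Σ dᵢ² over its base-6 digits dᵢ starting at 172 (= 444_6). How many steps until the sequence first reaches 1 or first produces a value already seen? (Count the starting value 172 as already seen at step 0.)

172 = (4,4,4)_6 → 4² + 4² + 4² = 16 + 16 + 16 = 48
48 = (1,2,0)_6 → 1² + 2² + 0² = 1 + 4 + 0 = 5
5 = (5)_6 → 5² = 25
25 = (4,1)_6 → 4² + 1² = 16 + 1 = 17
17 = (2,5)_6 → 2² + 5² = 4 + 25 = 29
29 = (4,5)_6 → 4² + 5² = 16 + 25 = 41
41 = (1,0,5)_6 → 1² + 0² + 5² = 1 + 0 + 25 = 26
26 = (4,2)_6 → 4² + 2² = 16 + 4 = 20
20 = (3,2)_6 → 3² + 2² = 9 + 4 = 13
13 = (2,1)_6 → 2² + 1² = 4 + 1 = 5  — 5 repeats.
That took 10 steps.

10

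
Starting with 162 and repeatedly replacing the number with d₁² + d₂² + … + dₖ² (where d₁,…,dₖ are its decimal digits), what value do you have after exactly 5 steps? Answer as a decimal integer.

29

162 → 1² + 6² + 2² = 1 + 36 + 4 = 41
41 → 4² + 1² = 16 + 1 = 17
17 → 1² + 7² = 1 + 49 = 50
50 → 5² + 0² = 25 + 0 = 25
25 → 2² + 5² = 4 + 25 = 29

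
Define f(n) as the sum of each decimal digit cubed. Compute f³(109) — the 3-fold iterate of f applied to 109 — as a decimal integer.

109 → 730
730 → 370
370 → 370

370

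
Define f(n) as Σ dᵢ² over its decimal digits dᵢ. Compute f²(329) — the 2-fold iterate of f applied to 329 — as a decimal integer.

97

329 → 3² + 2² + 9² = 9 + 4 + 81 = 94
94 → 9² + 4² = 81 + 16 = 97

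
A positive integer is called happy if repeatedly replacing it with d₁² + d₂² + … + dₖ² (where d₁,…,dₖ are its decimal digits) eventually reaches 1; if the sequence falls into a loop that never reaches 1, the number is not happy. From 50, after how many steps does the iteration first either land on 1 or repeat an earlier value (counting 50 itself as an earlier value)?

12

50 → 5² + 0² = 25 + 0 = 25
25 → 2² + 5² = 4 + 25 = 29
29 → 2² + 9² = 4 + 81 = 85
85 → 8² + 5² = 64 + 25 = 89
89 → 8² + 9² = 64 + 81 = 145
145 → 1² + 4² + 5² = 1 + 16 + 25 = 42
42 → 4² + 2² = 16 + 4 = 20
20 → 2² + 0² = 4 + 0 = 4
4 → 4² = 16
16 → 1² + 6² = 1 + 36 = 37
37 → 3² + 7² = 9 + 49 = 58
58 → 5² + 8² = 25 + 64 = 89  — 89 repeats.
That took 12 steps.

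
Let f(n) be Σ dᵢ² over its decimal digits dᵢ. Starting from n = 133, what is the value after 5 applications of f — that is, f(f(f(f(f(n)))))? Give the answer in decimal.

1

133 → 1² + 3² + 3² = 1 + 9 + 9 = 19
19 → 1² + 9² = 1 + 81 = 82
82 → 8² + 2² = 64 + 4 = 68
68 → 6² + 8² = 36 + 64 = 100
100 → 1² + 0² + 0² = 1 + 0 + 0 = 1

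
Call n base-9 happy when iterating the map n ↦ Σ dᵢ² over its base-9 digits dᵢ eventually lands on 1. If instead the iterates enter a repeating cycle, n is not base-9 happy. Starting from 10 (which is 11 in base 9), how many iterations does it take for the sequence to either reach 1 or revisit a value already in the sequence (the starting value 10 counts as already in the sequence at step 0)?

10 = (1,1)_9 → 1² + 1² = 1 + 1 = 2
2 = (2)_9 → 2² = 4
4 = (4)_9 → 4² = 16
16 = (1,7)_9 → 1² + 7² = 1 + 49 = 50
50 = (5,5)_9 → 5² + 5² = 25 + 25 = 50  — 50 repeats.
That took 5 steps.

5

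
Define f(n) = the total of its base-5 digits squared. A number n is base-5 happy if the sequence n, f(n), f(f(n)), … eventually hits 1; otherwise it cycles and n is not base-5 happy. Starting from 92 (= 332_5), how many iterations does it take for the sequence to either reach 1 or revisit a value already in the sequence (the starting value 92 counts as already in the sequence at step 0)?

6

92 = (3,3,2)_5 → 3² + 3² + 2² = 9 + 9 + 4 = 22
22 = (4,2)_5 → 4² + 2² = 16 + 4 = 20
20 = (4,0)_5 → 4² + 0² = 16 + 0 = 16
16 = (3,1)_5 → 3² + 1² = 9 + 1 = 10
10 = (2,0)_5 → 2² + 0² = 4 + 0 = 4
4 = (4)_5 → 4² = 16  — 16 repeats.
That took 6 steps.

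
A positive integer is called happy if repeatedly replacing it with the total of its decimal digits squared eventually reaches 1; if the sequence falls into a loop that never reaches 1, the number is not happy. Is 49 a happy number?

happy

49 → 97
97 → 130
130 → 10
10 → 1  — reached 1.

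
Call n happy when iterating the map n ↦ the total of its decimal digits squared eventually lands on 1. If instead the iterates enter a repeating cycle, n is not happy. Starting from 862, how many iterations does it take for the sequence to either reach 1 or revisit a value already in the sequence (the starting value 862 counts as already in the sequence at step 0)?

15

862 → 8² + 6² + 2² = 104
104 → 1² + 0² + 4² = 17
17 → 1² + 7² = 50
50 → 5² + 0² = 25
25 → 2² + 5² = 29
29 → 2² + 9² = 85
85 → 8² + 5² = 89
89 → 8² + 9² = 145
145 → 1² + 4² + 5² = 42
42 → 4² + 2² = 20
20 → 2² + 0² = 4
4 → 4² = 16
16 → 1² + 6² = 37
37 → 3² + 7² = 58
58 → 5² + 8² = 89  — 89 repeats.
That took 15 steps.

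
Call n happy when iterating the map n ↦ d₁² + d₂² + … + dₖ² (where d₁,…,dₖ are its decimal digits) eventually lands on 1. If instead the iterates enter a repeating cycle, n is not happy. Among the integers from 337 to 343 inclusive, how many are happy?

1

337: 337 → 67 → 85 → 89 → 145 → 42 → 20 → 4 → 16 → 37 → 58 → 89  (repeats 89)
338: 338 → 82 → 68 → 100 → 1  (reaches 1)
339: 339 → 99 → 162 → 41 → 17 → 50 → 25 → 29 → 85 → 89 → 145 → 42 → 20 → 4 → 16 → 37 → 58 → 89  (repeats 89)
340: 340 → 25 → 29 → 85 → 89 → 145 → 42 → 20 → 4 → 16 → 37 → 58 → 89  (repeats 89)
341: 341 → 26 → 40 → 16 → 37 → 58 → 89 → 145 → 42 → 20 → 4 → 16  (repeats 16)
342: 342 → 29 → 85 → 89 → 145 → 42 → 20 → 4 → 16 → 37 → 58 → 89  (repeats 89)
343: 343 → 34 → 25 → 29 → 85 → 89 → 145 → 42 → 20 → 4 → 16 → 37 → 58 → 89  (repeats 89)
happy: 338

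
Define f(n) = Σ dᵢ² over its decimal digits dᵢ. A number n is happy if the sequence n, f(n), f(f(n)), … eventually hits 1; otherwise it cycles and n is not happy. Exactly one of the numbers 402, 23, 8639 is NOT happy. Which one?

402

402: 402 → 20 → 4 → 16 → 37 → 58 → 89 → 145 → 42 → 20  — repeats 20 (not happy)
23: 23 → 13 → 10 → 1  — reaches 1 (happy)
8639: 8639 → 190 → 82 → 68 → 100 → 1  — reaches 1 (happy)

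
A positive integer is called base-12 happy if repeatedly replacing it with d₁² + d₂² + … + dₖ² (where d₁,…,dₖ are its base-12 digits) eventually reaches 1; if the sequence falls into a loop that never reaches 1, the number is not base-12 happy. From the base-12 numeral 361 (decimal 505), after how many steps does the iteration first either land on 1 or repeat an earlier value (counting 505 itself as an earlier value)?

505 = (3,6,1)_12 → 3² + 6² + 1² = 46
46 = (3,10)_12 → 3² + 10² = 109
109 = (9,1)_12 → 9² + 1² = 82
82 = (6,10)_12 → 6² + 10² = 136
136 = (11,4)_12 → 11² + 4² = 137
137 = (11,5)_12 → 11² + 5² = 146
146 = (1,0,2)_12 → 1² + 0² + 2² = 5
5 = (5)_12 → 5² = 25
25 = (2,1)_12 → 2² + 1² = 5  — 5 repeats.
That took 9 steps.

9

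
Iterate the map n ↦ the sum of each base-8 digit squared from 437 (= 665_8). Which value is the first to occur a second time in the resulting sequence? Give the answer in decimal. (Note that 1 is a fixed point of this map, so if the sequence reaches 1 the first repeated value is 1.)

1

437 = (6,6,5)_8 → 6² + 6² + 5² = 36 + 36 + 25 = 97
97 = (1,4,1)_8 → 1² + 4² + 1² = 1 + 16 + 1 = 18
18 = (2,2)_8 → 2² + 2² = 4 + 4 = 8
8 = (1,0)_8 → 1² + 0² = 1 + 0 = 1  — reached the fixed point 1.
1 → 1, so 1 is the first repeated value.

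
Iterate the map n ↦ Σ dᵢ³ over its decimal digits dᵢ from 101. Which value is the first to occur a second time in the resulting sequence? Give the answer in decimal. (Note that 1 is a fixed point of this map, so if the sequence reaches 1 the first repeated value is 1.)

101 → 1³ + 0³ + 1³ = 1 + 0 + 1 = 2
2 → 2³ = 8
8 → 8³ = 512
512 → 5³ + 1³ + 2³ = 125 + 1 + 8 = 134
134 → 1³ + 3³ + 4³ = 1 + 27 + 64 = 92
92 → 9³ + 2³ = 729 + 8 = 737
737 → 7³ + 3³ + 7³ = 343 + 27 + 343 = 713
713 → 7³ + 1³ + 3³ = 343 + 1 + 27 = 371
371 → 3³ + 7³ + 1³ = 27 + 343 + 1 = 371  — 371 already appeared earlier.

371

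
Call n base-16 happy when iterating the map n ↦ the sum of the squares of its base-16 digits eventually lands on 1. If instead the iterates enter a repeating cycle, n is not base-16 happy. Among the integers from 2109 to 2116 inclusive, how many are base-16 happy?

2109: 2109 → 242 → 229 → 221 → 338 → 30 → 197 → 169 → 181 → 146 → 85 → 50 → 13 → 169  — not base-16 happy
2110: 2110 → 269 → 170 → 200 → 208 → 169 → 181 → 146 → 85 → 50 → 13 → 169  — not base-16 happy
2111: 2111 → 298 → 105 → 117 → 74 → 116 → 65 → 17 → 2 → 4 → 16 → 1  — base-16 happy
2112: 2112 → 80 → 25 → 82 → 29 → 170 → 200 → 208 → 169 → 181 → 146 → 85 → 50 → 13 → 169  — not base-16 happy
2113: 2113 → 81 → 26 → 101 → 61 → 178 → 125 → 218 → 269 → 170 → 200 → 208 → 169 → 181 → 146 → 85 → 50 → 13 → 169  — not base-16 happy
2114: 2114 → 84 → 41 → 85 → 50 → 13 → 169 → 181 → 146 → 85  — not base-16 happy
2115: 2115 → 89 → 106 → 136 → 128 → 64 → 16 → 1  — base-16 happy
2116: 2116 → 96 → 36 → 20 → 17 → 2 → 4 → 16 → 1  — base-16 happy
base-16 happy: 2111, 2115, 2116

3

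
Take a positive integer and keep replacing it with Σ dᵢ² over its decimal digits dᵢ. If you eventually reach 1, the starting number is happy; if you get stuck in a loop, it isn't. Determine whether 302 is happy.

happy

302 → 13
13 → 10
10 → 1  — reached 1.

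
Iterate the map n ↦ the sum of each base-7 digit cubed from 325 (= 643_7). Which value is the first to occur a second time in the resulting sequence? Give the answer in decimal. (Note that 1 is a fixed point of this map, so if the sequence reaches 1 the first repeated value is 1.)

1

325 = (6,4,3)_7 → 6³ + 4³ + 3³ = 307
307 = (6,1,6)_7 → 6³ + 1³ + 6³ = 433
433 = (1,1,5,6)_7 → 1³ + 1³ + 5³ + 6³ = 343
343 = (1,0,0,0)_7 → 1³ + 0³ + 0³ + 0³ = 1  — reached the fixed point 1.
1 → 1, so 1 is the first repeated value.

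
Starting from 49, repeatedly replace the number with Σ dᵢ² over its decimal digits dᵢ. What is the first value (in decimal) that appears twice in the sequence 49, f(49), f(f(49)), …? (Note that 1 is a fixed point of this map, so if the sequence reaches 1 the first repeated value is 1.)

49 → 4² + 9² = 97
97 → 9² + 7² = 130
130 → 1² + 3² + 0² = 10
10 → 1² + 0² = 1  — reached the fixed point 1.
1 → 1, so 1 is the first repeated value.

1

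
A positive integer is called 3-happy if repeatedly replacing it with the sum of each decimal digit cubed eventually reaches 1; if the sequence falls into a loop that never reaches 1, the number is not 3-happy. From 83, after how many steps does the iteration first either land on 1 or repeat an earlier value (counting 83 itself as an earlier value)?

9

83 → 8³ + 3³ = 539
539 → 5³ + 3³ + 9³ = 881
881 → 8³ + 8³ + 1³ = 1025
1025 → 1³ + 0³ + 2³ + 5³ = 134
134 → 1³ + 3³ + 4³ = 92
92 → 9³ + 2³ = 737
737 → 7³ + 3³ + 7³ = 713
713 → 7³ + 1³ + 3³ = 371
371 → 3³ + 7³ + 1³ = 371  — 371 repeats.
That took 9 steps.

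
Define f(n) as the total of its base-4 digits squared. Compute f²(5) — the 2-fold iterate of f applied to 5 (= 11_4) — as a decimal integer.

4

5 = (1,1)_4 → 1² + 1² = 1 + 1 = 2
2 = (2)_4 → 2² = 4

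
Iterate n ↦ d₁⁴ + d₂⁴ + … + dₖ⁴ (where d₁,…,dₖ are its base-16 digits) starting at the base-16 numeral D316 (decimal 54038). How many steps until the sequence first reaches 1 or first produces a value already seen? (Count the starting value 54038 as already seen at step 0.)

15

54038 = (13,3,1,6)_16 → 29939
29939 = (7,4,15,3)_16 → 53363
53363 = (13,0,7,3)_16 → 31043
31043 = (7,9,4,3)_16 → 9299
9299 = (2,4,5,3)_16 → 978
978 = (3,13,2)_16 → 28658
28658 = (6,15,15,2)_16 → 102562
102562 = (1,9,0,10,2)_16 → 16578
16578 = (4,0,12,2)_16 → 21008
21008 = (5,2,1,0)_16 → 642
642 = (2,8,2)_16 → 4128
4128 = (1,0,2,0)_16 → 17
17 = (1,1)_16 → 2
2 = (2)_16 → 16
16 = (1,0)_16 → 1  — reached 1.
That took 15 steps.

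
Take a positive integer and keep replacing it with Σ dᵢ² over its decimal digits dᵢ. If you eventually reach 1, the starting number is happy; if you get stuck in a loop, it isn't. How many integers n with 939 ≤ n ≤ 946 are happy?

2

939: 939 → 171 → 51 → 26 → 40 → 16 → 37 → 58 → 89 → 145 → 42 → 20 → 4 → 16  — not happy
940: 940 → 97 → 130 → 10 → 1  — happy
941: 941 → 98 → 145 → 42 → 20 → 4 → 16 → 37 → 58 → 89 → 145  — not happy
942: 942 → 101 → 2 → 4 → 16 → 37 → 58 → 89 → 145 → 42 → 20 → 4  — not happy
943: 943 → 106 → 37 → 58 → 89 → 145 → 42 → 20 → 4 → 16 → 37  — not happy
944: 944 → 113 → 11 → 2 → 4 → 16 → 37 → 58 → 89 → 145 → 42 → 20 → 4  — not happy
945: 945 → 122 → 9 → 81 → 65 → 61 → 37 → 58 → 89 → 145 → 42 → 20 → 4 → 16 → 37  — not happy
946: 946 → 133 → 19 → 82 → 68 → 100 → 1  — happy
happy: 940, 946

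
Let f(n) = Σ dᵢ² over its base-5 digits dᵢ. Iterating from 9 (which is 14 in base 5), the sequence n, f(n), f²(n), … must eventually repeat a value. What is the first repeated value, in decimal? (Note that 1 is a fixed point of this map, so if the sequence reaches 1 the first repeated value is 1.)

9 = (1,4)_5 → 1² + 4² = 17
17 = (3,2)_5 → 3² + 2² = 13
13 = (2,3)_5 → 2² + 3² = 13  — 13 already appeared earlier.

13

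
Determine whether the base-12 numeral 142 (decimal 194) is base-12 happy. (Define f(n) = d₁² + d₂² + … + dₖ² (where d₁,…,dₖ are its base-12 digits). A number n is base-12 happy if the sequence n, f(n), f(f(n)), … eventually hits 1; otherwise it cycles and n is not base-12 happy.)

194 = (1,4,2)_12 → 1² + 4² + 2² = 1 + 16 + 4 = 21
21 = (1,9)_12 → 1² + 9² = 1 + 81 = 82
82 = (6,10)_12 → 6² + 10² = 36 + 100 = 136
136 = (11,4)_12 → 11² + 4² = 121 + 16 = 137
137 = (11,5)_12 → 11² + 5² = 121 + 25 = 146
146 = (1,0,2)_12 → 1² + 0² + 2² = 1 + 0 + 4 = 5
5 = (5)_12 → 5² = 25
25 = (2,1)_12 → 2² + 1² = 4 + 1 = 5  — 5 already seen; the sequence cycles without reaching 1.

not base-12 happy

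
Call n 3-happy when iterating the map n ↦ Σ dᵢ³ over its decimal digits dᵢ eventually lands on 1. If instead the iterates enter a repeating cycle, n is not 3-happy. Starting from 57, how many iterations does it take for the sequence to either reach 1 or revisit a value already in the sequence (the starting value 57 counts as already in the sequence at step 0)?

57 → 468
468 → 792
792 → 1080
1080 → 513
513 → 153
153 → 153  — 153 repeats.
That took 6 steps.

6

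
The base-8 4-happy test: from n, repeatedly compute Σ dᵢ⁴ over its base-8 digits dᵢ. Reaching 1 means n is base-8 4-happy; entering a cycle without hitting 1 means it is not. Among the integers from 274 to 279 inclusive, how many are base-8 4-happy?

274: 274 → 288 → 512 → 1  (reaches 1)
275: 275 → 353 → 882 → 1938 → 1409 → 1313 → 529 → 18 → 32 → 256 → 256  (repeats 256)
276: 276 → 528 → 17 → 17  (repeats 17)
277: 277 → 897 → 1298 → 304 → 1552 → 97 → 258 → 272 → 272  (repeats 272)
278: 278 → 1568 → 337 → 642 → 33 → 257 → 257  (repeats 257)
279: 279 → 2673 → 1923 → 1458 → 2624 → 626 → 1314 → 544 → 257 → 257  (repeats 257)
base-8 4-happy: 274

1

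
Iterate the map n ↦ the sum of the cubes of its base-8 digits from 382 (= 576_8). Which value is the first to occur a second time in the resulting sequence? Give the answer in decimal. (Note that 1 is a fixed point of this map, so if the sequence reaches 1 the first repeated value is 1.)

92

382 = (5,7,6)_8 → 5³ + 7³ + 6³ = 684
684 = (1,2,5,4)_8 → 1³ + 2³ + 5³ + 4³ = 198
198 = (3,0,6)_8 → 3³ + 0³ + 6³ = 243
243 = (3,6,3)_8 → 3³ + 6³ + 3³ = 270
270 = (4,1,6)_8 → 4³ + 1³ + 6³ = 281
281 = (4,3,1)_8 → 4³ + 3³ + 1³ = 92
92 = (1,3,4)_8 → 1³ + 3³ + 4³ = 92  — 92 already appeared earlier.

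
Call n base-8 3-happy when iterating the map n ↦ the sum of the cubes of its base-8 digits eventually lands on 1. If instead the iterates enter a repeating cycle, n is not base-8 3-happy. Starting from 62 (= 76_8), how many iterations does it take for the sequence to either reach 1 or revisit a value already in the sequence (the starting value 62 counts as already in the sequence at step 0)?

6

62 = (7,6)_8 → 559
559 = (1,0,5,7)_8 → 469
469 = (7,2,5)_8 → 476
476 = (7,3,4)_8 → 434
434 = (6,6,2)_8 → 440
440 = (6,7,0)_8 → 559  — 559 repeats.
That took 6 steps.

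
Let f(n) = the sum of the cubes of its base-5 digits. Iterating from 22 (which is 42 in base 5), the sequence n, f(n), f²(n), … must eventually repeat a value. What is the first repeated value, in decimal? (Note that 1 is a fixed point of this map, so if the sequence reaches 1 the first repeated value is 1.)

28

22 = (4,2)_5 → 4³ + 2³ = 72
72 = (2,4,2)_5 → 2³ + 4³ + 2³ = 80
80 = (3,1,0)_5 → 3³ + 1³ + 0³ = 28
28 = (1,0,3)_5 → 1³ + 0³ + 3³ = 28  — 28 already appeared earlier.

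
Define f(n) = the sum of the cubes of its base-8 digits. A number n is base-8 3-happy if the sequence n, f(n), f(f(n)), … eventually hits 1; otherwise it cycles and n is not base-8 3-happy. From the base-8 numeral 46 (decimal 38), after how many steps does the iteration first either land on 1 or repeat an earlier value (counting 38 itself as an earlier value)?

38 = (4,6)_8 → 4³ + 6³ = 64 + 216 = 280
280 = (4,3,0)_8 → 4³ + 3³ + 0³ = 64 + 27 + 0 = 91
91 = (1,3,3)_8 → 1³ + 3³ + 3³ = 1 + 27 + 27 = 55
55 = (6,7)_8 → 6³ + 7³ = 216 + 343 = 559
559 = (1,0,5,7)_8 → 1³ + 0³ + 5³ + 7³ = 1 + 0 + 125 + 343 = 469
469 = (7,2,5)_8 → 7³ + 2³ + 5³ = 343 + 8 + 125 = 476
476 = (7,3,4)_8 → 7³ + 3³ + 4³ = 343 + 27 + 64 = 434
434 = (6,6,2)_8 → 6³ + 6³ + 2³ = 216 + 216 + 8 = 440
440 = (6,7,0)_8 → 6³ + 7³ + 0³ = 216 + 343 + 0 = 559  — 559 repeats.
That took 9 steps.

9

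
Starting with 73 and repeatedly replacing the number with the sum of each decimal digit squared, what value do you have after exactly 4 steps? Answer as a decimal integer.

42

73 → 7² + 3² = 49 + 9 = 58
58 → 5² + 8² = 25 + 64 = 89
89 → 8² + 9² = 64 + 81 = 145
145 → 1² + 4² + 5² = 1 + 16 + 25 = 42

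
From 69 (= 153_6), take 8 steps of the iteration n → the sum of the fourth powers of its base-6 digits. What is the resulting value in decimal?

114

69 = (1,5,3)_6 → 1⁴ + 5⁴ + 3⁴ = 1 + 625 + 81 = 707
707 = (3,1,3,5)_6 → 3⁴ + 1⁴ + 3⁴ + 5⁴ = 81 + 1 + 81 + 625 = 788
788 = (3,3,5,2)_6 → 3⁴ + 3⁴ + 5⁴ + 2⁴ = 81 + 81 + 625 + 16 = 803
803 = (3,4,1,5)_6 → 3⁴ + 4⁴ + 1⁴ + 5⁴ = 81 + 256 + 1 + 625 = 963
963 = (4,2,4,3)_6 → 4⁴ + 2⁴ + 4⁴ + 3⁴ = 256 + 16 + 256 + 81 = 609
609 = (2,4,5,3)_6 → 2⁴ + 4⁴ + 5⁴ + 3⁴ = 16 + 256 + 625 + 81 = 978
978 = (4,3,1,0)_6 → 4⁴ + 3⁴ + 1⁴ + 0⁴ = 256 + 81 + 1 + 0 = 338
338 = (1,3,2,2)_6 → 1⁴ + 3⁴ + 2⁴ + 2⁴ = 1 + 81 + 16 + 16 = 114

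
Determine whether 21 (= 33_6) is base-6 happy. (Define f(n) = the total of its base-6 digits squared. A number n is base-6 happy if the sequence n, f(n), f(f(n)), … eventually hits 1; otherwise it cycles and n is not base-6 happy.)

not base-6 happy

21 = (3,3)_6 → 3² + 3² = 9 + 9 = 18
18 = (3,0)_6 → 3² + 0² = 9 + 0 = 9
9 = (1,3)_6 → 1² + 3² = 1 + 9 = 10
10 = (1,4)_6 → 1² + 4² = 1 + 16 = 17
17 = (2,5)_6 → 2² + 5² = 4 + 25 = 29
29 = (4,5)_6 → 4² + 5² = 16 + 25 = 41
41 = (1,0,5)_6 → 1² + 0² + 5² = 1 + 0 + 25 = 26
26 = (4,2)_6 → 4² + 2² = 16 + 4 = 20
20 = (3,2)_6 → 3² + 2² = 9 + 4 = 13
13 = (2,1)_6 → 2² + 1² = 4 + 1 = 5
5 = (5)_6 → 5² = 25
25 = (4,1)_6 → 4² + 1² = 16 + 1 = 17  — 17 already seen; the sequence cycles without reaching 1.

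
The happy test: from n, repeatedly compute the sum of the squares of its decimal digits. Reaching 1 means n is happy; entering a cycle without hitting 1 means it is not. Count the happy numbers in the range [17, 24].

17: 17 → 50 → 25 → 29 → 85 → 89 → 145 → 42 → 20 → 4 → 16 → 37 → 58 → 89  — not happy
18: 18 → 65 → 61 → 37 → 58 → 89 → 145 → 42 → 20 → 4 → 16 → 37  — not happy
19: 19 → 82 → 68 → 100 → 1  — happy
20: 20 → 4 → 16 → 37 → 58 → 89 → 145 → 42 → 20  — not happy
21: 21 → 5 → 25 → 29 → 85 → 89 → 145 → 42 → 20 → 4 → 16 → 37 → 58 → 89  — not happy
22: 22 → 8 → 64 → 52 → 29 → 85 → 89 → 145 → 42 → 20 → 4 → 16 → 37 → 58 → 89  — not happy
23: 23 → 13 → 10 → 1  — happy
24: 24 → 20 → 4 → 16 → 37 → 58 → 89 → 145 → 42 → 20  — not happy
happy: 19, 23

2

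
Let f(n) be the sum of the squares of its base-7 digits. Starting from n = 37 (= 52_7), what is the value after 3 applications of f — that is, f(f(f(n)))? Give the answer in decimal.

37 = (5,2)_7 → 5² + 2² = 25 + 4 = 29
29 = (4,1)_7 → 4² + 1² = 16 + 1 = 17
17 = (2,3)_7 → 2² + 3² = 4 + 9 = 13

13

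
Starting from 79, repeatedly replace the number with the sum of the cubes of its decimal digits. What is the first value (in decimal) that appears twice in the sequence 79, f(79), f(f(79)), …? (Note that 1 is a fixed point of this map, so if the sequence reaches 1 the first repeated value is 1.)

352

79 → 7³ + 9³ = 1072
1072 → 1³ + 0³ + 7³ + 2³ = 352
352 → 3³ + 5³ + 2³ = 160
160 → 1³ + 6³ + 0³ = 217
217 → 2³ + 1³ + 7³ = 352  — 352 already appeared earlier.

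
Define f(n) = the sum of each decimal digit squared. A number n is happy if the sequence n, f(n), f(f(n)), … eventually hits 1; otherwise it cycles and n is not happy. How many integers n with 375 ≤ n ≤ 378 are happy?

1

375: 375 → 83 → 73 → 58 → 89 → 145 → 42 → 20 → 4 → 16 → 37 → 58  (repeats 58)
376: 376 → 94 → 97 → 130 → 10 → 1  (reaches 1)
377: 377 → 107 → 50 → 25 → 29 → 85 → 89 → 145 → 42 → 20 → 4 → 16 → 37 → 58 → 89  (repeats 89)
378: 378 → 122 → 9 → 81 → 65 → 61 → 37 → 58 → 89 → 145 → 42 → 20 → 4 → 16 → 37  (repeats 37)
happy: 376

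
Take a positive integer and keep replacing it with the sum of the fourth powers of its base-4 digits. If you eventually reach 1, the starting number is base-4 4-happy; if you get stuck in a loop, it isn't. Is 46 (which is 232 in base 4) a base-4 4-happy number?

46 = (2,3,2)_4 → 113
113 = (1,3,0,1)_4 → 83
83 = (1,1,0,3)_4 → 83  — 83 already seen; the sequence cycles without reaching 1.

not base-4 4-happy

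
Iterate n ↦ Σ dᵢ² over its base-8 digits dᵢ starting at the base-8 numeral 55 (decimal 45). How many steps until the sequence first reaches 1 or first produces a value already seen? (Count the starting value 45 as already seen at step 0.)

6

45 = (5,5)_8 → 5² + 5² = 25 + 25 = 50
50 = (6,2)_8 → 6² + 2² = 36 + 4 = 40
40 = (5,0)_8 → 5² + 0² = 25 + 0 = 25
25 = (3,1)_8 → 3² + 1² = 9 + 1 = 10
10 = (1,2)_8 → 1² + 2² = 1 + 4 = 5
5 = (5)_8 → 5² = 25  — 25 repeats.
That took 6 steps.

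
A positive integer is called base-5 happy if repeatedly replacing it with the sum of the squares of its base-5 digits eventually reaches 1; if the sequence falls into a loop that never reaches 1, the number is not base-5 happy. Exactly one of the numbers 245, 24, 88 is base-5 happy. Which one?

245

245: 245 → 33 → 11 → 5 → 1  — reaches 1 (base-5 happy)
24: 24 → 32 → 6 → 2 → 4 → 16 → 10 → 4  — repeats 4 (not base-5 happy)
88: 88 → 22 → 20 → 16 → 10 → 4 → 16  — repeats 16 (not base-5 happy)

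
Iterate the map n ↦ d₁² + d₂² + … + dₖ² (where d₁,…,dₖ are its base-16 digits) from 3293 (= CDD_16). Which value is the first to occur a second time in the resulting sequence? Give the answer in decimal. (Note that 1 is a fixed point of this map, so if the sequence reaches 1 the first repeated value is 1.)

3293 = (12,13,13)_16 → 12² + 13² + 13² = 144 + 169 + 169 = 482
482 = (1,14,2)_16 → 1² + 14² + 2² = 1 + 196 + 4 = 201
201 = (12,9)_16 → 12² + 9² = 144 + 81 = 225
225 = (14,1)_16 → 14² + 1² = 196 + 1 = 197
197 = (12,5)_16 → 12² + 5² = 144 + 25 = 169
169 = (10,9)_16 → 10² + 9² = 100 + 81 = 181
181 = (11,5)_16 → 11² + 5² = 121 + 25 = 146
146 = (9,2)_16 → 9² + 2² = 81 + 4 = 85
85 = (5,5)_16 → 5² + 5² = 25 + 25 = 50
50 = (3,2)_16 → 3² + 2² = 9 + 4 = 13
13 = (13)_16 → 13² = 169  — 169 already appeared earlier.

169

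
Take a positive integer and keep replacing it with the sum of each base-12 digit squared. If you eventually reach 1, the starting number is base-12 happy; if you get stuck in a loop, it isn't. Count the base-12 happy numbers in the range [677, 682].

1

677: 677 → 105 → 145 → 2 → 4 → 16 → 17 → 26 → 8 → 64 → 41 → 34 → 104 → 128 → 164 → 66 → 61 → 26  (repeats 26)
678: 678 → 116 → 145 → 2 → 4 → 16 → 17 → 26 → 8 → 64 → 41 → 34 → 104 → 128 → 164 → 66 → 61 → 26  (repeats 26)
679: 679 → 129 → 181 → 11 → 121 → 101 → 89 → 74 → 40 → 25 → 5 → 25  (repeats 25)
680: 680 → 144 → 1  (reaches 1)
681: 681 → 161 → 27 → 13 → 2 → 4 → 16 → 17 → 26 → 8 → 64 → 41 → 34 → 104 → 128 → 164 → 66 → 61 → 26  (repeats 26)
682: 682 → 180 → 10 → 100 → 80 → 100  (repeats 100)
base-12 happy: 680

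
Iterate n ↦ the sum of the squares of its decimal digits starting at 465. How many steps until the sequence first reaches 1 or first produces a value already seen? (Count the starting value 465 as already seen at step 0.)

465 → 4² + 6² + 5² = 16 + 36 + 25 = 77
77 → 7² + 7² = 49 + 49 = 98
98 → 9² + 8² = 81 + 64 = 145
145 → 1² + 4² + 5² = 1 + 16 + 25 = 42
42 → 4² + 2² = 16 + 4 = 20
20 → 2² + 0² = 4 + 0 = 4
4 → 4² = 16
16 → 1² + 6² = 1 + 36 = 37
37 → 3² + 7² = 9 + 49 = 58
58 → 5² + 8² = 25 + 64 = 89
89 → 8² + 9² = 64 + 81 = 145  — 145 repeats.
That took 11 steps.

11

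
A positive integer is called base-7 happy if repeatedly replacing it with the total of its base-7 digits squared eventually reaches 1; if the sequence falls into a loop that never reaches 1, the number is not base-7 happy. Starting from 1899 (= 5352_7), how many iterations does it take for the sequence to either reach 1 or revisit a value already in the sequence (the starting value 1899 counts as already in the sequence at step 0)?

4

1899 = (5,3,5,2)_7 → 5² + 3² + 5² + 2² = 25 + 9 + 25 + 4 = 63
63 = (1,2,0)_7 → 1² + 2² + 0² = 1 + 4 + 0 = 5
5 = (5)_7 → 5² = 25
25 = (3,4)_7 → 3² + 4² = 9 + 16 = 25  — 25 repeats.
That took 4 steps.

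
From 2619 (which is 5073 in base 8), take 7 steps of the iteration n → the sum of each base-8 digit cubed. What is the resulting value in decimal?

476

2619 = (5,0,7,3)_8 → 495
495 = (7,5,7)_8 → 811
811 = (1,4,5,3)_8 → 217
217 = (3,3,1)_8 → 55
55 = (6,7)_8 → 559
559 = (1,0,5,7)_8 → 469
469 = (7,2,5)_8 → 476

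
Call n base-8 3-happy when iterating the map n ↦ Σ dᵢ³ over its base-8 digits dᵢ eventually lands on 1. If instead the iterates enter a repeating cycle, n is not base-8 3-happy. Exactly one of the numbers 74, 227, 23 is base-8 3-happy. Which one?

74

74: 74 → 10 → 9 → 2 → 8 → 1  — reaches 1 (base-8 3-happy)
227: 227 → 118 → 433 → 433  — repeats 433 (not base-8 3-happy)
23: 23 → 351 → 495 → 811 → 217 → 55 → 559 → 469 → 476 → 434 → 440 → 559  — repeats 559 (not base-8 3-happy)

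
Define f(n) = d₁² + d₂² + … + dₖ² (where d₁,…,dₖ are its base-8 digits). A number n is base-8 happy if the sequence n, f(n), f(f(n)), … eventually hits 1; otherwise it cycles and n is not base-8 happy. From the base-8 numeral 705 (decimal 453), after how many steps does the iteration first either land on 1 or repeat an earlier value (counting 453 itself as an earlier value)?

453 = (7,0,5)_8 → 7² + 0² + 5² = 49 + 0 + 25 = 74
74 = (1,1,2)_8 → 1² + 1² + 2² = 1 + 1 + 4 = 6
6 = (6)_8 → 6² = 36
36 = (4,4)_8 → 4² + 4² = 16 + 16 = 32
32 = (4,0)_8 → 4² + 0² = 16 + 0 = 16
16 = (2,0)_8 → 2² + 0² = 4 + 0 = 4
4 = (4)_8 → 4² = 16  — 16 repeats.
That took 7 steps.

7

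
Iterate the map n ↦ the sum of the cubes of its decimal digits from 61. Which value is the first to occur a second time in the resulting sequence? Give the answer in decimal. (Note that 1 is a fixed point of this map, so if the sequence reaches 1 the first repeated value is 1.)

217

61 → 6³ + 1³ = 217
217 → 2³ + 1³ + 7³ = 352
352 → 3³ + 5³ + 2³ = 160
160 → 1³ + 6³ + 0³ = 217  — 217 already appeared earlier.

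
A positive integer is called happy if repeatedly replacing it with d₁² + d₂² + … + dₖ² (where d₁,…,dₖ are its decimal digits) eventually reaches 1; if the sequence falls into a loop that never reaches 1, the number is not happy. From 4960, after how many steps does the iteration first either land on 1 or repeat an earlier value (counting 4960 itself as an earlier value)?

4960 → 4² + 9² + 6² + 0² = 16 + 81 + 36 + 0 = 133
133 → 1² + 3² + 3² = 1 + 9 + 9 = 19
19 → 1² + 9² = 1 + 81 = 82
82 → 8² + 2² = 64 + 4 = 68
68 → 6² + 8² = 36 + 64 = 100
100 → 1² + 0² + 0² = 1 + 0 + 0 = 1  — reached 1.
That took 6 steps.

6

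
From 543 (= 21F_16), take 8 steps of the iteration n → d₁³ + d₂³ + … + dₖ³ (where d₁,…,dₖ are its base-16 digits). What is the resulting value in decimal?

543 = (2,1,15)_16 → 2³ + 1³ + 15³ = 3384
3384 = (13,3,8)_16 → 13³ + 3³ + 8³ = 2736
2736 = (10,11,0)_16 → 10³ + 11³ + 0³ = 2331
2331 = (9,1,11)_16 → 9³ + 1³ + 11³ = 2061
2061 = (8,0,13)_16 → 8³ + 0³ + 13³ = 2709
2709 = (10,9,5)_16 → 10³ + 9³ + 5³ = 1854
1854 = (7,3,14)_16 → 7³ + 3³ + 14³ = 3114
3114 = (12,2,10)_16 → 12³ + 2³ + 10³ = 2736

2736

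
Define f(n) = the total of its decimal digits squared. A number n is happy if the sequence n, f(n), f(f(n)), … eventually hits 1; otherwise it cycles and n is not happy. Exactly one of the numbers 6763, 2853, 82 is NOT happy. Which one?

2853

6763: 6763 → 130 → 10 → 1  — reaches 1 (happy)
2853: 2853 → 102 → 5 → 25 → 29 → 85 → 89 → 145 → 42 → 20 → 4 → 16 → 37 → 58 → 89  — repeats 89 (not happy)
82: 82 → 68 → 100 → 1  — reaches 1 (happy)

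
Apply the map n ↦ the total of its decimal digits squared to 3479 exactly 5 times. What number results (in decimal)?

16

3479 → 3² + 4² + 7² + 9² = 9 + 16 + 49 + 81 = 155
155 → 1² + 5² + 5² = 1 + 25 + 25 = 51
51 → 5² + 1² = 25 + 1 = 26
26 → 2² + 6² = 4 + 36 = 40
40 → 4² + 0² = 16 + 0 = 16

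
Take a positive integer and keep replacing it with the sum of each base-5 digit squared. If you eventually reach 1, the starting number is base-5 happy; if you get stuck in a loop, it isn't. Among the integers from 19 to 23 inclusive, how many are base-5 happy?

2

19: 19 → 25 → 1  (reaches 1)
20: 20 → 16 → 10 → 4 → 16  (repeats 16)
21: 21 → 17 → 13 → 13  (repeats 13)
22: 22 → 20 → 16 → 10 → 4 → 16  (repeats 16)
23: 23 → 25 → 1  (reaches 1)
base-5 happy: 19, 23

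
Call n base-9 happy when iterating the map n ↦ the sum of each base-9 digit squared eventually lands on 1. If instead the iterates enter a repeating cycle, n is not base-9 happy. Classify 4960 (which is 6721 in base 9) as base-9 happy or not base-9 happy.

not base-9 happy

4960 = (6,7,2,1)_9 → 6² + 7² + 2² + 1² = 90
90 = (1,1,0)_9 → 1² + 1² + 0² = 2
2 = (2)_9 → 2² = 4
4 = (4)_9 → 4² = 16
16 = (1,7)_9 → 1² + 7² = 50
50 = (5,5)_9 → 5² + 5² = 50  — 50 already seen; the sequence cycles without reaching 1.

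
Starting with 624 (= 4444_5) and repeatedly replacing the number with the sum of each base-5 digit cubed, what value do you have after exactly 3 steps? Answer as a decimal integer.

8

624 = (4,4,4,4)_5 → 4³ + 4³ + 4³ + 4³ = 64 + 64 + 64 + 64 = 256
256 = (2,0,1,1)_5 → 2³ + 0³ + 1³ + 1³ = 8 + 0 + 1 + 1 = 10
10 = (2,0)_5 → 2³ + 0³ = 8 + 0 = 8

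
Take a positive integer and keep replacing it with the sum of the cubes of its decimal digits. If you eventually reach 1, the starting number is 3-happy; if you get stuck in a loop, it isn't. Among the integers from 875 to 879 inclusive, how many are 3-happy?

875: 875 → 980 → 1241 → 74 → 407 → 407  — not 3-happy
876: 876 → 1071 → 345 → 216 → 225 → 141 → 66 → 432 → 99 → 1458 → 702 → 351 → 153 → 153  — not 3-happy
877: 877 → 1198 → 1243 → 100 → 1  — 3-happy
878: 878 → 1367 → 587 → 980 → 1241 → 74 → 407 → 407  — not 3-happy
879: 879 → 1584 → 702 → 351 → 153 → 153  — not 3-happy
3-happy: 877

1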